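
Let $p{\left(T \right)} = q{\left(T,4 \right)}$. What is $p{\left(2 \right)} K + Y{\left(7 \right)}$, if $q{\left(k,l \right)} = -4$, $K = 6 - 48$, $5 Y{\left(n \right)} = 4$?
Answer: $\frac{844}{5} \approx 168.8$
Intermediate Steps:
$Y{\left(n \right)} = \frac{4}{5}$ ($Y{\left(n \right)} = \frac{1}{5} \cdot 4 = \frac{4}{5}$)
$K = -42$ ($K = 6 - 48 = -42$)
$p{\left(T \right)} = -4$
$p{\left(2 \right)} K + Y{\left(7 \right)} = \left(-4\right) \left(-42\right) + \frac{4}{5} = 168 + \frac{4}{5} = \frac{844}{5}$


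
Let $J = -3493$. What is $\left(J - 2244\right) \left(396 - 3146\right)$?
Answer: $15776750$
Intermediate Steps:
$\left(J - 2244\right) \left(396 - 3146\right) = \left(-3493 - 2244\right) \left(396 - 3146\right) = \left(-5737\right) \left(-2750\right) = 15776750$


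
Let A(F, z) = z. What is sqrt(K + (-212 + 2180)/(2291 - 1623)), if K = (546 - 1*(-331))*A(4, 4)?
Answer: 2*sqrt(24479194)/167 ≈ 59.253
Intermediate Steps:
K = 3508 (K = (546 - 1*(-331))*4 = (546 + 331)*4 = 877*4 = 3508)
sqrt(K + (-212 + 2180)/(2291 - 1623)) = sqrt(3508 + (-212 + 2180)/(2291 - 1623)) = sqrt(3508 + 1968/668) = sqrt(3508 + 1968*(1/668)) = sqrt(3508 + 492/167) = sqrt(586328/167) = 2*sqrt(24479194)/167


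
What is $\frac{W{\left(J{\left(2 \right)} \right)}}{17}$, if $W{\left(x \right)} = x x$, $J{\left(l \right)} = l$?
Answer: $\frac{4}{17} \approx 0.23529$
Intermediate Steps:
$W{\left(x \right)} = x^{2}$
$\frac{W{\left(J{\left(2 \right)} \right)}}{17} = \frac{2^{2}}{17} = 4 \cdot \frac{1}{17} = \frac{4}{17}$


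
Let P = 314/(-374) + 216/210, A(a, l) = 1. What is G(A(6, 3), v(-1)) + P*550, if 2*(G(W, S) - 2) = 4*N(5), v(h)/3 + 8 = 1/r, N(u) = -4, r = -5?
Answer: 11656/119 ≈ 97.950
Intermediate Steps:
v(h) = -123/5 (v(h) = -24 + 3/(-5) = -24 + 3*(-1/5) = -24 - 3/5 = -123/5)
G(W, S) = -6 (G(W, S) = 2 + (4*(-4))/2 = 2 + (1/2)*(-16) = 2 - 8 = -6)
P = 1237/6545 (P = 314*(-1/374) + 216*(1/210) = -157/187 + 36/35 = 1237/6545 ≈ 0.18900)
G(A(6, 3), v(-1)) + P*550 = -6 + (1237/6545)*550 = -6 + 12370/119 = 11656/119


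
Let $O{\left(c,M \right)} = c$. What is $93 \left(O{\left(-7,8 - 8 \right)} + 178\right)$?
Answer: $15903$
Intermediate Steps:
$93 \left(O{\left(-7,8 - 8 \right)} + 178\right) = 93 \left(-7 + 178\right) = 93 \cdot 171 = 15903$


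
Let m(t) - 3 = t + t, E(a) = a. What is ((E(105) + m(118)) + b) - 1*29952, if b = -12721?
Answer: -42329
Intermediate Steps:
m(t) = 3 + 2*t (m(t) = 3 + (t + t) = 3 + 2*t)
((E(105) + m(118)) + b) - 1*29952 = ((105 + (3 + 2*118)) - 12721) - 1*29952 = ((105 + (3 + 236)) - 12721) - 29952 = ((105 + 239) - 12721) - 29952 = (344 - 12721) - 29952 = -12377 - 29952 = -42329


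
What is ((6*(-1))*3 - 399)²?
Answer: 173889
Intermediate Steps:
((6*(-1))*3 - 399)² = (-6*3 - 399)² = (-18 - 399)² = (-417)² = 173889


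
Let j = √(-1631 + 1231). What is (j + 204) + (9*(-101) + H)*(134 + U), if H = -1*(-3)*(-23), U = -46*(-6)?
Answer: -400776 + 20*I ≈ -4.0078e+5 + 20.0*I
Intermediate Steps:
U = 276
H = -69 (H = 3*(-23) = -69)
j = 20*I (j = √(-400) = 20*I ≈ 20.0*I)
(j + 204) + (9*(-101) + H)*(134 + U) = (20*I + 204) + (9*(-101) - 69)*(134 + 276) = (204 + 20*I) + (-909 - 69)*410 = (204 + 20*I) - 978*410 = (204 + 20*I) - 400980 = -400776 + 20*I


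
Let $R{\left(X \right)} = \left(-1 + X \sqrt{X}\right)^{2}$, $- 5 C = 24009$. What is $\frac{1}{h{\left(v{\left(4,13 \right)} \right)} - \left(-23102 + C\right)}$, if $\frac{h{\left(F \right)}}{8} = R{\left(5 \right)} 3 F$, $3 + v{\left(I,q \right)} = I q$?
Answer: $\frac{4401995}{757815199201} + \frac{294000 \sqrt{5}}{757815199201} \approx 6.6763 \cdot 10^{-6}$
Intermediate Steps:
$C = - \frac{24009}{5}$ ($C = \left(- \frac{1}{5}\right) 24009 = - \frac{24009}{5} \approx -4801.8$)
$R{\left(X \right)} = \left(-1 + X^{\frac{3}{2}}\right)^{2}$
$v{\left(I,q \right)} = -3 + I q$
$h{\left(F \right)} = 24 F \left(-1 + 5 \sqrt{5}\right)^{2}$ ($h{\left(F \right)} = 8 \left(-1 + 5^{\frac{3}{2}}\right)^{2} \cdot 3 F = 8 \left(-1 + 5 \sqrt{5}\right)^{2} \cdot 3 F = 8 \cdot 3 \left(-1 + 5 \sqrt{5}\right)^{2} F = 8 \cdot 3 F \left(-1 + 5 \sqrt{5}\right)^{2} = 24 F \left(-1 + 5 \sqrt{5}\right)^{2}$)
$\frac{1}{h{\left(v{\left(4,13 \right)} \right)} - \left(-23102 + C\right)} = \frac{1}{48 \left(-3 + 4 \cdot 13\right) \left(63 - 5 \sqrt{5}\right) + \left(23102 - - \frac{24009}{5}\right)} = \frac{1}{48 \left(-3 + 52\right) \left(63 - 5 \sqrt{5}\right) + \left(23102 + \frac{24009}{5}\right)} = \frac{1}{48 \cdot 49 \left(63 - 5 \sqrt{5}\right) + \frac{139519}{5}} = \frac{1}{\left(148176 - 11760 \sqrt{5}\right) + \frac{139519}{5}} = \frac{1}{\frac{880399}{5} - 11760 \sqrt{5}}$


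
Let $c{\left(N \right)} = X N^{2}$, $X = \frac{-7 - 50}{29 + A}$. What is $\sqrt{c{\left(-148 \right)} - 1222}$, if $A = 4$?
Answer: $\frac{i \sqrt{4725798}}{11} \approx 197.63 i$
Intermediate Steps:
$X = - \frac{19}{11}$ ($X = \frac{-7 - 50}{29 + 4} = - \frac{57}{33} = \left(-57\right) \frac{1}{33} = - \frac{19}{11} \approx -1.7273$)
$c{\left(N \right)} = - \frac{19 N^{2}}{11}$
$\sqrt{c{\left(-148 \right)} - 1222} = \sqrt{- \frac{19 \left(-148\right)^{2}}{11} - 1222} = \sqrt{\left(- \frac{19}{11}\right) 21904 - 1222} = \sqrt{- \frac{416176}{11} - 1222} = \sqrt{- \frac{429618}{11}} = \frac{i \sqrt{4725798}}{11}$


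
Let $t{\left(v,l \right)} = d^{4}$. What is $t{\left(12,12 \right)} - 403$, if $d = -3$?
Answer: $-322$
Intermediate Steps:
$t{\left(v,l \right)} = 81$ ($t{\left(v,l \right)} = \left(-3\right)^{4} = 81$)
$t{\left(12,12 \right)} - 403 = 81 - 403 = -322$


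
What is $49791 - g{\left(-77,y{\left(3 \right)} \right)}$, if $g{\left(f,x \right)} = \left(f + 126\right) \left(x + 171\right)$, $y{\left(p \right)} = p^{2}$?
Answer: $40971$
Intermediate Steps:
$g{\left(f,x \right)} = \left(126 + f\right) \left(171 + x\right)$
$49791 - g{\left(-77,y{\left(3 \right)} \right)} = 49791 - \left(21546 + 126 \cdot 3^{2} + 171 \left(-77\right) - 77 \cdot 3^{2}\right) = 49791 - \left(21546 + 126 \cdot 9 - 13167 - 693\right) = 49791 - \left(21546 + 1134 - 13167 - 693\right) = 49791 - 8820 = 40971$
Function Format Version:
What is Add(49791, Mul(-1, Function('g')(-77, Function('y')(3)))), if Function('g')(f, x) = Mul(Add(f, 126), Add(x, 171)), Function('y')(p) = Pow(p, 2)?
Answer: 40971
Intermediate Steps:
Function('g')(f, x) = Mul(Add(126, f), Add(171, x))
Add(49791, Mul(-1, Function('g')(-77, Function('y')(3)))) = Add(49791, Mul(-1, Add(21546, Mul(126, Pow(3, 2)), Mul(171, -77), Mul(-77, Pow(3, 2))))) = Add(49791, Mul(-1, Add(21546, Mul(126, 9), -13167, Mul(-77, 9)))) = Add(49791, Mul(-1, Add(21546, 1134, -13167, -693))) = Add(49791, Mul(-1, 8820)) = Add(49791, -8820) = 40971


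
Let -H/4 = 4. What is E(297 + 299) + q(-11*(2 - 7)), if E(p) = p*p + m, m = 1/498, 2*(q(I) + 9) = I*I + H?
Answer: 88821164/249 ≈ 3.5671e+5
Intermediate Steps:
H = -16 (H = -4*4 = -16)
q(I) = -17 + I²/2 (q(I) = -9 + (I*I - 16)/2 = -9 + (I² - 16)/2 = -9 + (-16 + I²)/2 = -9 + (-8 + I²/2) = -17 + I²/2)
m = 1/498 ≈ 0.0020080
E(p) = 1/498 + p² (E(p) = p*p + 1/498 = p² + 1/498 = 1/498 + p²)
E(297 + 299) + q(-11*(2 - 7)) = (1/498 + (297 + 299)²) + (-17 + (-11*(2 - 7))²/2) = (1/498 + 596²) + (-17 + (-11*(-5))²/2) = (1/498 + 355216) + (-17 + (½)*55²) = 176897569/498 + (-17 + (½)*3025) = 176897569/498 + (-17 + 3025/2) = 176897569/498 + 2991/2 = 88821164/249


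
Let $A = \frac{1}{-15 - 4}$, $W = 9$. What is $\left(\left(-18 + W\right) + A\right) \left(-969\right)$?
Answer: $8772$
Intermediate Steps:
$A = - \frac{1}{19}$ ($A = \frac{1}{-19} = - \frac{1}{19} \approx -0.052632$)
$\left(\left(-18 + W\right) + A\right) \left(-969\right) = \left(\left(-18 + 9\right) - \frac{1}{19}\right) \left(-969\right) = \left(-9 - \frac{1}{19}\right) \left(-969\right) = \left(- \frac{172}{19}\right) \left(-969\right) = 8772$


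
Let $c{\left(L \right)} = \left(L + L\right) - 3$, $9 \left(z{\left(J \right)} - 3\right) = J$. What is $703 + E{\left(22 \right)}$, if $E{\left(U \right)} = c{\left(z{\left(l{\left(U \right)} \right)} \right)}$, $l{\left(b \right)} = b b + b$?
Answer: $\frac{7366}{9} \approx 818.44$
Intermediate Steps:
$l{\left(b \right)} = b + b^{2}$ ($l{\left(b \right)} = b^{2} + b = b + b^{2}$)
$z{\left(J \right)} = 3 + \frac{J}{9}$
$c{\left(L \right)} = -3 + 2 L$ ($c{\left(L \right)} = 2 L - 3 = -3 + 2 L$)
$E{\left(U \right)} = 3 + \frac{2 U \left(1 + U\right)}{9}$ ($E{\left(U \right)} = -3 + 2 \left(3 + \frac{U \left(1 + U\right)}{9}\right) = -3 + \left(6 + \frac{2 U \left(1 + U\right)}{9}\right) = 3 + \frac{2 U \left(1 + U\right)}{9}$)
$703 + E{\left(22 \right)} = 703 + \left(3 + \frac{2}{9} \cdot 22 \left(1 + 22\right)\right) = 703 + \left(3 + \frac{2}{9} \cdot 22 \cdot 23\right) = 703 + \left(3 + \frac{1012}{9}\right) = 703 + \frac{1039}{9} = \frac{7366}{9}$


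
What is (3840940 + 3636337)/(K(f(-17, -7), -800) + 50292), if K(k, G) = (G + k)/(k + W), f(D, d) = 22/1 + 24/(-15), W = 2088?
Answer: 39412727067/265087183 ≈ 148.68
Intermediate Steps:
f(D, d) = 102/5 (f(D, d) = 22*1 + 24*(-1/15) = 22 - 8/5 = 102/5)
K(k, G) = (G + k)/(2088 + k) (K(k, G) = (G + k)/(k + 2088) = (G + k)/(2088 + k))
(3840940 + 3636337)/(K(f(-17, -7), -800) + 50292) = (3840940 + 3636337)/((-800 + 102/5)/(2088 + 102/5) + 50292) = 7477277/(-3898/5/(10542/5) + 50292) = 7477277/((5/10542)*(-3898/5) + 50292) = 7477277/(-1949/5271 + 50292) = 7477277/(265087183/5271) = 7477277*(5271/265087183) = 39412727067/265087183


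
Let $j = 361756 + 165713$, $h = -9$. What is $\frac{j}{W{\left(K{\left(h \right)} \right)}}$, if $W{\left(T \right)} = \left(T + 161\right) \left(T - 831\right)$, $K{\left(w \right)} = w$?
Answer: $- \frac{175823}{42560} \approx -4.1312$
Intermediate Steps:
$j = 527469$
$W{\left(T \right)} = \left(-831 + T\right) \left(161 + T\right)$ ($W{\left(T \right)} = \left(161 + T\right) \left(-831 + T\right) = \left(-831 + T\right) \left(161 + T\right)$)
$\frac{j}{W{\left(K{\left(h \right)} \right)}} = \frac{527469}{-133791 + \left(-9\right)^{2} - -6030} = \frac{527469}{-133791 + 81 + 6030} = \frac{527469}{-127680} = 527469 \left(- \frac{1}{127680}\right) = - \frac{175823}{42560}$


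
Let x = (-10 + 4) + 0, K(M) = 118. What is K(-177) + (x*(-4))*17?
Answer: 526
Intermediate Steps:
x = -6 (x = -6 + 0 = -6)
K(-177) + (x*(-4))*17 = 118 - 6*(-4)*17 = 118 + 24*17 = 118 + 408 = 526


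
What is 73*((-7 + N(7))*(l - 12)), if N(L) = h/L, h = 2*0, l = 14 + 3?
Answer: -2555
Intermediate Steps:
l = 17
h = 0
N(L) = 0 (N(L) = 0/L = 0)
73*((-7 + N(7))*(l - 12)) = 73*((-7 + 0)*(17 - 12)) = 73*(-7*5) = 73*(-35) = -2555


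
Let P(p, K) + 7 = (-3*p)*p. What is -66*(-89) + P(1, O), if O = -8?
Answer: 5864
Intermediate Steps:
P(p, K) = -7 - 3*p² (P(p, K) = -7 + (-3*p)*p = -7 - 3*p²)
-66*(-89) + P(1, O) = -66*(-89) + (-7 - 3*1²) = 5874 + (-7 - 3*1) = 5874 + (-7 - 3) = 5874 - 10 = 5864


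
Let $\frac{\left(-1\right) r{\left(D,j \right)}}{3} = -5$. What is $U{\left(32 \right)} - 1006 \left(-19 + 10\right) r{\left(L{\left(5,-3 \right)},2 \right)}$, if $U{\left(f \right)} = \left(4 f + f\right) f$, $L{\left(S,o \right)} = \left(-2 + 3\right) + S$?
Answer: $140930$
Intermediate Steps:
$L{\left(S,o \right)} = 1 + S$
$r{\left(D,j \right)} = 15$ ($r{\left(D,j \right)} = \left(-3\right) \left(-5\right) = 15$)
$U{\left(f \right)} = 5 f^{2}$ ($U{\left(f \right)} = 5 f f = 5 f^{2}$)
$U{\left(32 \right)} - 1006 \left(-19 + 10\right) r{\left(L{\left(5,-3 \right)},2 \right)} = 5 \cdot 32^{2} - 1006 \left(-19 + 10\right) 15 = 5 \cdot 1024 - 1006 \left(\left(-9\right) 15\right) = 5120 - -135810 = 5120 + 135810 = 140930$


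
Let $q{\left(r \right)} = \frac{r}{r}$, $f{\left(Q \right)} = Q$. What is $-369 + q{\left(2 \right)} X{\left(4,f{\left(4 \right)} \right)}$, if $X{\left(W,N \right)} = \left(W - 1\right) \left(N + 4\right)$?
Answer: $-345$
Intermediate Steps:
$q{\left(r \right)} = 1$
$X{\left(W,N \right)} = \left(-1 + W\right) \left(4 + N\right)$
$-369 + q{\left(2 \right)} X{\left(4,f{\left(4 \right)} \right)} = -369 + 1 \left(-4 - 4 + 4 \cdot 4 + 4 \cdot 4\right) = -369 + 1 \left(-4 - 4 + 16 + 16\right) = -369 + 1 \cdot 24 = -369 + 24 = -345$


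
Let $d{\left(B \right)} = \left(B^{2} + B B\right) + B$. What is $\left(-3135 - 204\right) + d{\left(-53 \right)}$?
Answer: $2226$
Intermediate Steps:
$d{\left(B \right)} = B + 2 B^{2}$ ($d{\left(B \right)} = \left(B^{2} + B^{2}\right) + B = 2 B^{2} + B = B + 2 B^{2}$)
$\left(-3135 - 204\right) + d{\left(-53 \right)} = \left(-3135 - 204\right) - 53 \left(1 + 2 \left(-53\right)\right) = -3339 - 53 \left(1 - 106\right) = -3339 - -5565 = -3339 + 5565 = 2226$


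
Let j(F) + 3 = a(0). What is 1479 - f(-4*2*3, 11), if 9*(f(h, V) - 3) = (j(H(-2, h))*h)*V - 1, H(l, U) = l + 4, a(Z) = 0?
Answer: 12493/9 ≈ 1388.1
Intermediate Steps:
H(l, U) = 4 + l
j(F) = -3 (j(F) = -3 + 0 = -3)
f(h, V) = 26/9 - V*h/3 (f(h, V) = 3 + ((-3*h)*V - 1)/9 = 3 + (-3*V*h - 1)/9 = 3 + (-1 - 3*V*h)/9 = 3 + (-1/9 - V*h/3) = 26/9 - V*h/3)
1479 - f(-4*2*3, 11) = 1479 - (26/9 - 1/3*11*-4*2*3) = 1479 - (26/9 - 1/3*11*(-8*3)) = 1479 - (26/9 - 1/3*11*(-24)) = 1479 - (26/9 + 88) = 1479 - 1*818/9 = 1479 - 818/9 = 12493/9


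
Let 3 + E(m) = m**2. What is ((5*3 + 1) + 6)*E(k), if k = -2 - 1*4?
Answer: 726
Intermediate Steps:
k = -6 (k = -2 - 4 = -6)
E(m) = -3 + m**2
((5*3 + 1) + 6)*E(k) = ((5*3 + 1) + 6)*(-3 + (-6)**2) = ((15 + 1) + 6)*(-3 + 36) = (16 + 6)*33 = 22*33 = 726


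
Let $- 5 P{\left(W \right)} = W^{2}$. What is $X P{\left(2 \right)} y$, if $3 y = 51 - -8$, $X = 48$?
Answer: $- \frac{3776}{5} \approx -755.2$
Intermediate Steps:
$P{\left(W \right)} = - \frac{W^{2}}{5}$
$y = \frac{59}{3}$ ($y = \frac{51 - -8}{3} = \frac{51 + 8}{3} = \frac{1}{3} \cdot 59 = \frac{59}{3} \approx 19.667$)
$X P{\left(2 \right)} y = 48 \left(- \frac{2^{2}}{5}\right) \frac{59}{3} = 48 \left(\left(- \frac{1}{5}\right) 4\right) \frac{59}{3} = 48 \left(- \frac{4}{5}\right) \frac{59}{3} = \left(- \frac{192}{5}\right) \frac{59}{3} = - \frac{3776}{5}$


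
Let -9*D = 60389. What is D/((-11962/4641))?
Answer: 93421783/35886 ≈ 2603.3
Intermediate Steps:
D = -60389/9 (D = -⅑*60389 = -60389/9 ≈ -6709.9)
D/((-11962/4641)) = -60389/(9*((-11962/4641))) = -60389/(9*((-11962*1/4641))) = -60389/(9*(-11962/4641)) = -60389/9*(-4641/11962) = 93421783/35886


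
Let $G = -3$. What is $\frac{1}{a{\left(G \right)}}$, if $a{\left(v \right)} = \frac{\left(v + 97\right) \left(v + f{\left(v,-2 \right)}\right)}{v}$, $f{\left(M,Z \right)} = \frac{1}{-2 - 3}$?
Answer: $\frac{15}{1504} \approx 0.0099734$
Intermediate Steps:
$f{\left(M,Z \right)} = - \frac{1}{5}$ ($f{\left(M,Z \right)} = \frac{1}{-5} = - \frac{1}{5}$)
$a{\left(v \right)} = \frac{\left(97 + v\right) \left(- \frac{1}{5} + v\right)}{v}$ ($a{\left(v \right)} = \frac{\left(v + 97\right) \left(v - \frac{1}{5}\right)}{v} = \frac{\left(97 + v\right) \left(- \frac{1}{5} + v\right)}{v}$)
$\frac{1}{a{\left(G \right)}} = \frac{1}{\frac{484}{5} - 3 - \frac{97}{5 \left(-3\right)}} = \frac{1}{\frac{484}{5} - 3 - - \frac{97}{15}} = \frac{1}{\frac{484}{5} - 3 + \frac{97}{15}} = \frac{1}{\frac{1504}{15}} = \frac{15}{1504}$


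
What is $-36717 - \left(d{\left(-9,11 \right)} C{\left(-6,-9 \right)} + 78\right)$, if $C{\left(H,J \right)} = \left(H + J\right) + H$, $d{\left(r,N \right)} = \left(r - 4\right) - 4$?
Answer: $-37152$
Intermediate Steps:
$d{\left(r,N \right)} = -8 + r$ ($d{\left(r,N \right)} = \left(r - 4\right) - 4 = \left(-4 + r\right) - 4 = -8 + r$)
$C{\left(H,J \right)} = J + 2 H$
$-36717 - \left(d{\left(-9,11 \right)} C{\left(-6,-9 \right)} + 78\right) = -36717 - \left(\left(-8 - 9\right) \left(-9 + 2 \left(-6\right)\right) + 78\right) = -36717 - \left(- 17 \left(-9 - 12\right) + 78\right) = -36717 - \left(\left(-17\right) \left(-21\right) + 78\right) = -36717 - \left(357 + 78\right) = -36717 - 435 = -37152$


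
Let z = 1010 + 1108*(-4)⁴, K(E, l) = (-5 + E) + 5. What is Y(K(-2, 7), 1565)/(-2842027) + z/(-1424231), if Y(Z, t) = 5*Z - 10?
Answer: -808977237146/4047702956237 ≈ -0.19986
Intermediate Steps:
K(E, l) = E
z = 284658 (z = 1010 + 1108*256 = 1010 + 283648 = 284658)
Y(Z, t) = -10 + 5*Z
Y(K(-2, 7), 1565)/(-2842027) + z/(-1424231) = (-10 + 5*(-2))/(-2842027) + 284658/(-1424231) = (-10 - 10)*(-1/2842027) + 284658*(-1/1424231) = -20*(-1/2842027) - 284658/1424231 = 20/2842027 - 284658/1424231 = -808977237146/4047702956237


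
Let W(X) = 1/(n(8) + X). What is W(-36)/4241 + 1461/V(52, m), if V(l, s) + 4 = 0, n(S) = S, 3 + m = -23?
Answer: -10843177/29687 ≈ -365.25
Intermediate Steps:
m = -26 (m = -3 - 23 = -26)
V(l, s) = -4 (V(l, s) = -4 + 0 = -4)
W(X) = 1/(8 + X)
W(-36)/4241 + 1461/V(52, m) = 1/((8 - 36)*4241) + 1461/(-4) = (1/4241)/(-28) + 1461*(-¼) = -1/28*1/4241 - 1461/4 = -1/118748 - 1461/4 = -10843177/29687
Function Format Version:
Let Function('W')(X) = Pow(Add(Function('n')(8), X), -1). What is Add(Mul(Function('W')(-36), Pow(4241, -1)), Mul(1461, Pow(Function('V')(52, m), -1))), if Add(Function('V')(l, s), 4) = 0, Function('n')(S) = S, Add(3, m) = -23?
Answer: Rational(-10843177, 29687) ≈ -365.25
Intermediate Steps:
m = -26 (m = Add(-3, -23) = -26)
Function('V')(l, s) = -4 (Function('V')(l, s) = Add(-4, 0) = -4)
Function('W')(X) = Pow(Add(8, X), -1)
Add(Mul(Function('W')(-36), Pow(4241, -1)), Mul(1461, Pow(Function('V')(52, m), -1))) = Add(Mul(Pow(Add(8, -36), -1), Pow(4241, -1)), Mul(1461, Pow(-4, -1))) = Add(Mul(Pow(-28, -1), Rational(1, 4241)), Mul(1461, Rational(-1, 4))) = Add(Mul(Rational(-1, 28), Rational(1, 4241)), Rational(-1461, 4)) = Add(Rational(-1, 118748), Rational(-1461, 4)) = Rational(-10843177, 29687)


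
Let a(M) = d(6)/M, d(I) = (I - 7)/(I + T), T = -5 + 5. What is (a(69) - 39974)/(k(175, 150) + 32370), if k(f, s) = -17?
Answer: -16549237/13394142 ≈ -1.2356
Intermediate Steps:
T = 0
d(I) = (-7 + I)/I (d(I) = (I - 7)/(I + 0) = (-7 + I)/I)
a(M) = -1/(6*M) (a(M) = ((-7 + 6)/6)/M = ((1/6)*(-1))/M = -1/(6*M))
(a(69) - 39974)/(k(175, 150) + 32370) = (-1/6/69 - 39974)/(-17 + 32370) = (-1/6*1/69 - 39974)/32353 = (-1/414 - 39974)*(1/32353) = -16549237/414*1/32353 = -16549237/13394142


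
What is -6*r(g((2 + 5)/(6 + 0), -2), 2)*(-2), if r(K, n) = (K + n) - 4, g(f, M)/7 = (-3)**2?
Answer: 732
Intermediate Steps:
g(f, M) = 63 (g(f, M) = 7*(-3)**2 = 7*9 = 63)
r(K, n) = -4 + K + n
-6*r(g((2 + 5)/(6 + 0), -2), 2)*(-2) = -6*(-4 + 63 + 2)*(-2) = -6*61*(-2) = -366*(-2) = 732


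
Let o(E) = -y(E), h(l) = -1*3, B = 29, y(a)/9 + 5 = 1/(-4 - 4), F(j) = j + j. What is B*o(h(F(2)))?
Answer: 10701/8 ≈ 1337.6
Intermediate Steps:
F(j) = 2*j
y(a) = -369/8 (y(a) = -45 + 9/(-4 - 4) = -45 + 9/(-8) = -45 + 9*(-⅛) = -45 - 9/8 = -369/8)
h(l) = -3
o(E) = 369/8 (o(E) = -1*(-369/8) = 369/8)
B*o(h(F(2))) = 29*(369/8) = 10701/8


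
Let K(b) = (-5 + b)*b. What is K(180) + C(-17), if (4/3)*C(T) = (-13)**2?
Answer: 126507/4 ≈ 31627.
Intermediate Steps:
C(T) = 507/4 (C(T) = (3/4)*(-13)**2 = (3/4)*169 = 507/4)
K(b) = b*(-5 + b)
K(180) + C(-17) = 180*(-5 + 180) + 507/4 = 180*175 + 507/4 = 31500 + 507/4 = 126507/4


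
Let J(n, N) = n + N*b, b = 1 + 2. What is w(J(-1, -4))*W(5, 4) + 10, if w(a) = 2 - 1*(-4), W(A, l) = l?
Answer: 34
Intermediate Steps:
b = 3
J(n, N) = n + 3*N (J(n, N) = n + N*3 = n + 3*N)
w(a) = 6 (w(a) = 2 + 4 = 6)
w(J(-1, -4))*W(5, 4) + 10 = 6*4 + 10 = 24 + 10 = 34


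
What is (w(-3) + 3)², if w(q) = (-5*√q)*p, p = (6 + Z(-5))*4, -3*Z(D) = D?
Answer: (9 - 460*I*√3)²/9 ≈ -70524.0 - 1593.5*I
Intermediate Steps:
Z(D) = -D/3
p = 92/3 (p = (6 - ⅓*(-5))*4 = (6 + 5/3)*4 = (23/3)*4 = 92/3 ≈ 30.667)
w(q) = -460*√q/3 (w(q) = -5*√q*(92/3) = -460*√q/3)
(w(-3) + 3)² = (-460*I*√3/3 + 3)² = (3 - 460*I*√3/3)²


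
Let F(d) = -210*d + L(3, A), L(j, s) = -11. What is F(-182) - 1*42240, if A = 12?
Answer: -4031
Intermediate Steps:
F(d) = -11 - 210*d (F(d) = -210*d - 11 = -11 - 210*d)
F(-182) - 1*42240 = (-11 - 210*(-182)) - 1*42240 = (-11 + 38220) - 42240 = 38209 - 42240 = -4031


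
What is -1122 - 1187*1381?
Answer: -1640369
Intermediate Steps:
-1122 - 1187*1381 = -1122 - 1639247 = -1640369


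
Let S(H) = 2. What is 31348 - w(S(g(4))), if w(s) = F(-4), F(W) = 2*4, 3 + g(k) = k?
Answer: 31340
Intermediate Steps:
g(k) = -3 + k
F(W) = 8
w(s) = 8
31348 - w(S(g(4))) = 31348 - 1*8 = 31348 - 8 = 31340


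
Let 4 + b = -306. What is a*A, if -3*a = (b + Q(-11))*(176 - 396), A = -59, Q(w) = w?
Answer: 1388860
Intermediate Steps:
b = -310 (b = -4 - 306 = -310)
a = -23540 (a = -(-310 - 11)*(176 - 396)/3 = -(-107)*(-220) = -⅓*70620 = -23540)
a*A = -23540*(-59) = 1388860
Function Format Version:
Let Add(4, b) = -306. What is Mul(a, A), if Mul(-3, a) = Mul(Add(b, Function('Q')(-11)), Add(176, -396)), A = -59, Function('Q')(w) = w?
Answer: 1388860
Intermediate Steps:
b = -310 (b = Add(-4, -306) = -310)
a = -23540 (a = Mul(Rational(-1, 3), Mul(Add(-310, -11), Add(176, -396))) = Mul(Rational(-1, 3), Mul(-321, -220)) = Mul(Rational(-1, 3), 70620) = -23540)
Mul(a, A) = Mul(-23540, -59) = 1388860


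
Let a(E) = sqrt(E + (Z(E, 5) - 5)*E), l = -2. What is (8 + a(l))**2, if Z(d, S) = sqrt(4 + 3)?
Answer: (8 + sqrt(2)*sqrt(4 - sqrt(7)))**2 ≈ 93.041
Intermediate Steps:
Z(d, S) = sqrt(7)
a(E) = sqrt(E + E*(-5 + sqrt(7))) (a(E) = sqrt(E + (sqrt(7) - 5)*E) = sqrt(E + (-5 + sqrt(7))*E) = sqrt(E + E*(-5 + sqrt(7))))
(8 + a(l))**2 = (8 + sqrt(-1*(-2))*sqrt(4 - sqrt(7)))**2 = (8 + sqrt(2)*sqrt(4 - sqrt(7)))**2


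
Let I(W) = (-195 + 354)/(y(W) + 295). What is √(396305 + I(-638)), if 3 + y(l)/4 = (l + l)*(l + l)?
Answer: √16810861662151450478/6512987 ≈ 629.53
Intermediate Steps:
y(l) = -12 + 16*l² (y(l) = -12 + 4*((l + l)*(l + l)) = -12 + 4*((2*l)*(2*l)) = -12 + 4*(4*l²) = -12 + 16*l²)
I(W) = 159/(283 + 16*W²) (I(W) = (-195 + 354)/((-12 + 16*W²) + 295) = 159/(283 + 16*W²))
√(396305 + I(-638)) = √(396305 + 159/(283 + 16*(-638)²)) = √(396305 + 159/(283 + 16*407044)) = √(396305 + 159/(283 + 6512704)) = √(396305 + 159/6512987) = √(2581129313194/6512987) = √16810861662151450478/6512987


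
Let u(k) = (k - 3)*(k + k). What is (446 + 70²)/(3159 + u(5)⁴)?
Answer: 5346/163159 ≈ 0.032766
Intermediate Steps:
u(k) = 2*k*(-3 + k) (u(k) = (-3 + k)*(2*k) = 2*k*(-3 + k))
(446 + 70²)/(3159 + u(5)⁴) = (446 + 70²)/(3159 + (2*5*(-3 + 5))⁴) = (446 + 4900)/(3159 + (2*5*2)⁴) = 5346/(3159 + 20⁴) = 5346/(3159 + 160000) = 5346/163159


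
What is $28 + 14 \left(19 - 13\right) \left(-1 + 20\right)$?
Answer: $1624$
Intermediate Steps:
$28 + 14 \left(19 - 13\right) \left(-1 + 20\right) = 28 + 14 \cdot 6 \cdot 19 = 28 + 14 \cdot 114 = 28 + 1596 = 1624$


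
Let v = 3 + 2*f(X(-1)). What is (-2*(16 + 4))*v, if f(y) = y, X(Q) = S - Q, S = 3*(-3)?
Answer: 520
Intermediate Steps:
S = -9
X(Q) = -9 - Q
v = -13 (v = 3 + 2*(-9 - 1*(-1)) = 3 + 2*(-9 + 1) = 3 + 2*(-8) = 3 - 16 = -13)
(-2*(16 + 4))*v = -2*(16 + 4)*(-13) = -2*20*(-13) = -40*(-13) = 520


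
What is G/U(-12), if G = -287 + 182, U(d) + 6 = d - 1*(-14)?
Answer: 105/4 ≈ 26.250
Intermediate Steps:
U(d) = 8 + d (U(d) = -6 + (d - 1*(-14)) = -6 + (d + 14) = -6 + (14 + d) = 8 + d)
G = -105
G/U(-12) = -105/(8 - 12) = -105/(-4) = -105*(-¼) = 105/4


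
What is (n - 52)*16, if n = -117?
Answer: -2704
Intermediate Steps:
(n - 52)*16 = (-117 - 52)*16 = -169*16 = -2704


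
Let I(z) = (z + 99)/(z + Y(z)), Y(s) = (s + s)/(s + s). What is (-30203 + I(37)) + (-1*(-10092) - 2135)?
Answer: -422606/19 ≈ -22242.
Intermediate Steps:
Y(s) = 1 (Y(s) = (2*s)/((2*s)) = (2*s)*(1/(2*s)) = 1)
I(z) = (99 + z)/(1 + z) (I(z) = (z + 99)/(z + 1) = (99 + z)/(1 + z))
(-30203 + I(37)) + (-1*(-10092) - 2135) = (-30203 + (99 + 37)/(1 + 37)) + (-1*(-10092) - 2135) = (-30203 + 136/38) + (10092 - 2135) = (-30203 + (1/38)*136) + 7957 = (-30203 + 68/19) + 7957 = -573789/19 + 7957 = -422606/19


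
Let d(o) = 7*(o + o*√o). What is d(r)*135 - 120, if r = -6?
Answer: -5790 - 5670*I*√6 ≈ -5790.0 - 13889.0*I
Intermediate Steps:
d(o) = 7*o + 7*o^(3/2) (d(o) = 7*(o + o^(3/2)) = 7*o + 7*o^(3/2))
d(r)*135 - 120 = (7*(-6) + 7*(-6)^(3/2))*135 - 120 = (-42 + 7*(-6*I*√6))*135 - 120 = (-42 - 42*I*√6)*135 - 120 = (-5670 - 5670*I*√6) - 120 = -5790 - 5670*I*√6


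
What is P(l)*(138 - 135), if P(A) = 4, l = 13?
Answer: 12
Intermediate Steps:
P(l)*(138 - 135) = 4*(138 - 135) = 4*3 = 12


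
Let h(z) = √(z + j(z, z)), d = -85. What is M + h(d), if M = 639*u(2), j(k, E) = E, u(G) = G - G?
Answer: I*√170 ≈ 13.038*I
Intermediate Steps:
u(G) = 0
M = 0 (M = 639*0 = 0)
h(z) = √2*√z (h(z) = √(z + z) = √(2*z) = √2*√z)
M + h(d) = 0 + √2*√(-85) = 0 + √2*(I*√85) = 0 + I*√170 = I*√170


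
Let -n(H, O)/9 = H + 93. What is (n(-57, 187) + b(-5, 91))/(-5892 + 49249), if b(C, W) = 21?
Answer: -303/43357 ≈ -0.0069885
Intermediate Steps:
n(H, O) = -837 - 9*H (n(H, O) = -9*(H + 93) = -9*(93 + H) = -837 - 9*H)
(n(-57, 187) + b(-5, 91))/(-5892 + 49249) = ((-837 - 9*(-57)) + 21)/(-5892 + 49249) = ((-837 + 513) + 21)/43357 = (-324 + 21)*(1/43357) = -303*1/43357 = -303/43357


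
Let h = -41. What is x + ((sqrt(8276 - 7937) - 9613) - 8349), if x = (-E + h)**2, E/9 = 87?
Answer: 661014 + sqrt(339) ≈ 6.6103e+5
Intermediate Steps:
E = 783 (E = 9*87 = 783)
x = 678976 (x = (-1*783 - 41)**2 = (-783 - 41)**2 = (-824)**2 = 678976)
x + ((sqrt(8276 - 7937) - 9613) - 8349) = 678976 + ((sqrt(8276 - 7937) - 9613) - 8349) = 678976 + ((sqrt(339) - 9613) - 8349) = 678976 + ((-9613 + sqrt(339)) - 8349) = 678976 + (-17962 + sqrt(339)) = 661014 + sqrt(339)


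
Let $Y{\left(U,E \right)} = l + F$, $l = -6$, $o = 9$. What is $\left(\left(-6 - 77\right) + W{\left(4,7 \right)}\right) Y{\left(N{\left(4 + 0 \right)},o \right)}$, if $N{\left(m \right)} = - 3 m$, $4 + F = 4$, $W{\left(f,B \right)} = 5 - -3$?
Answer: $450$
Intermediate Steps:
$W{\left(f,B \right)} = 8$ ($W{\left(f,B \right)} = 5 + 3 = 8$)
$F = 0$ ($F = -4 + 4 = 0$)
$Y{\left(U,E \right)} = -6$ ($Y{\left(U,E \right)} = -6 + 0 = -6$)
$\left(\left(-6 - 77\right) + W{\left(4,7 \right)}\right) Y{\left(N{\left(4 + 0 \right)},o \right)} = \left(\left(-6 - 77\right) + 8\right) \left(-6\right) = \left(-83 + 8\right) \left(-6\right) = \left(-75\right) \left(-6\right) = 450$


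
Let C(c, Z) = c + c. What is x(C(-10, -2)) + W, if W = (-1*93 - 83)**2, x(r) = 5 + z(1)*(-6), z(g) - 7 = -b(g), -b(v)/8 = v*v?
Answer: 30891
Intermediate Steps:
b(v) = -8*v**2 (b(v) = -8*v*v = -8*v**2)
z(g) = 7 + 8*g**2 (z(g) = 7 - (-8)*g**2 = 7 + 8*g**2)
C(c, Z) = 2*c
x(r) = -85 (x(r) = 5 + (7 + 8*1**2)*(-6) = 5 + (7 + 8*1)*(-6) = 5 + (7 + 8)*(-6) = 5 + 15*(-6) = 5 - 90 = -85)
W = 30976 (W = (-93 - 83)**2 = (-176)**2 = 30976)
x(C(-10, -2)) + W = -85 + 30976 = 30891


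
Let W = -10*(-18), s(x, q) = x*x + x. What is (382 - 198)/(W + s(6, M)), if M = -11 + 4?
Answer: 92/111 ≈ 0.82883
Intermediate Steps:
M = -7
s(x, q) = x + x**2 (s(x, q) = x**2 + x = x + x**2)
W = 180
(382 - 198)/(W + s(6, M)) = (382 - 198)/(180 + 6*(1 + 6)) = 184/(180 + 6*7) = 184/(180 + 42) = 184/222 = 184*(1/222) = 92/111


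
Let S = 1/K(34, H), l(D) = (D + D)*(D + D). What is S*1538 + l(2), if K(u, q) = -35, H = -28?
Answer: -978/35 ≈ -27.943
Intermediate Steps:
l(D) = 4*D² (l(D) = (2*D)*(2*D) = 4*D²)
S = -1/35 (S = 1/(-35) = -1/35 ≈ -0.028571)
S*1538 + l(2) = -1/35*1538 + 4*2² = -1538/35 + 4*4 = -1538/35 + 16 = -978/35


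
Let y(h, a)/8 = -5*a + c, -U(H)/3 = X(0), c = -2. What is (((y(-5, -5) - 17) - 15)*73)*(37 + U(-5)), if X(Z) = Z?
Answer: 410552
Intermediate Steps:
U(H) = 0 (U(H) = -3*0 = 0)
y(h, a) = -16 - 40*a (y(h, a) = 8*(-5*a - 2) = 8*(-2 - 5*a) = -16 - 40*a)
(((y(-5, -5) - 17) - 15)*73)*(37 + U(-5)) = ((((-16 - 40*(-5)) - 17) - 15)*73)*(37 + 0) = ((((-16 + 200) - 17) - 15)*73)*37 = (((184 - 17) - 15)*73)*37 = ((167 - 15)*73)*37 = (152*73)*37 = 11096*37 = 410552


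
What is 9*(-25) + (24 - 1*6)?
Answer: -207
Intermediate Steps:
9*(-25) + (24 - 1*6) = -225 + (24 - 6) = -225 + 18 = -207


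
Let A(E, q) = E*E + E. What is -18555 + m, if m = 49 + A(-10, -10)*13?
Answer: -17336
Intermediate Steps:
A(E, q) = E + E**2 (A(E, q) = E**2 + E = E + E**2)
m = 1219 (m = 49 - 10*(1 - 10)*13 = 49 - 10*(-9)*13 = 49 + 90*13 = 49 + 1170 = 1219)
-18555 + m = -18555 + 1219 = -17336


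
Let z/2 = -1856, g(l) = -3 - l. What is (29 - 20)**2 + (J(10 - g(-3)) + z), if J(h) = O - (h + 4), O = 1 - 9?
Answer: -3653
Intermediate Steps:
O = -8
J(h) = -12 - h (J(h) = -8 - (h + 4) = -8 - (4 + h) = -8 + (-4 - h) = -12 - h)
z = -3712 (z = 2*(-1856) = -3712)
(29 - 20)**2 + (J(10 - g(-3)) + z) = (29 - 20)**2 + ((-12 - (10 - (-3 - 1*(-3)))) - 3712) = 9**2 + ((-12 - (10 - (-3 + 3))) - 3712) = 81 + ((-12 - (10 - 1*0)) - 3712) = 81 + ((-12 - (10 + 0)) - 3712) = 81 + ((-12 - 1*10) - 3712) = 81 + ((-12 - 10) - 3712) = 81 + (-22 - 3712) = 81 - 3734 = -3653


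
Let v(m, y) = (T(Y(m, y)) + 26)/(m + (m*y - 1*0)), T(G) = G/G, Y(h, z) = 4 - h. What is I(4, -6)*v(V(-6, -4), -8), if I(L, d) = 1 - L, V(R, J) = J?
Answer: -81/28 ≈ -2.8929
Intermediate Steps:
T(G) = 1
v(m, y) = 27/(m + m*y) (v(m, y) = (1 + 26)/(m + (m*y - 1*0)) = 27/(m + (m*y + 0)) = 27/(m + m*y))
I(4, -6)*v(V(-6, -4), -8) = (1 - 1*4)*(27/(-4*(1 - 8))) = (1 - 4)*(27*(-¼)/(-7)) = -81*(-1)*(-1)/(4*7) = -3*27/28 = -81/28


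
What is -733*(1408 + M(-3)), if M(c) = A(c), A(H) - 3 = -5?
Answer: -1030598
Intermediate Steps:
A(H) = -2 (A(H) = 3 - 5 = -2)
M(c) = -2
-733*(1408 + M(-3)) = -733*(1408 - 2) = -733*1406 = -1030598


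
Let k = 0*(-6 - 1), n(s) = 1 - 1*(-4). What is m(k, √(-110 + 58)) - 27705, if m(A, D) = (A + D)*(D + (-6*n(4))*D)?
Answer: -26197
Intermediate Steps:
n(s) = 5 (n(s) = 1 + 4 = 5)
k = 0 (k = 0*(-7) = 0)
m(A, D) = -29*D*(A + D) (m(A, D) = (A + D)*(D + (-6*5)*D) = (A + D)*(D - 30*D) = (A + D)*(-29*D) = -29*D*(A + D))
m(k, √(-110 + 58)) - 27705 = 29*√(-110 + 58)*(-1*0 - √(-110 + 58)) - 27705 = 29*√(-52)*(0 - √(-52)) - 27705 = 29*(2*I*√13)*(0 - 2*I*√13) - 27705 = 29*(2*I*√13)*(-2*I*√13) - 27705 = 1508 - 27705 = -26197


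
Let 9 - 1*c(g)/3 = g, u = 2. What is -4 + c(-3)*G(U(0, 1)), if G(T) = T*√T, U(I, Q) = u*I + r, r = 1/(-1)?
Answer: -4 - 36*I ≈ -4.0 - 36.0*I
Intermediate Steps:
c(g) = 27 - 3*g
r = -1
U(I, Q) = -1 + 2*I (U(I, Q) = 2*I - 1 = -1 + 2*I)
G(T) = T^(3/2)
-4 + c(-3)*G(U(0, 1)) = -4 + (27 - 3*(-3))*(-1 + 2*0)^(3/2) = -4 + (27 + 9)*(-1 + 0)^(3/2) = -4 + 36*(-1)^(3/2) = -4 + 36*(-I) = -4 - 36*I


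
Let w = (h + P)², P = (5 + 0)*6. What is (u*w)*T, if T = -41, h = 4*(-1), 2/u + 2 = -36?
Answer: 27716/19 ≈ 1458.7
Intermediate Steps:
u = -1/19 (u = 2/(-2 - 36) = 2/(-38) = 2*(-1/38) = -1/19 ≈ -0.052632)
h = -4
P = 30 (P = 5*6 = 30)
w = 676 (w = (-4 + 30)² = 26² = 676)
(u*w)*T = -1/19*676*(-41) = -676/19*(-41) = 27716/19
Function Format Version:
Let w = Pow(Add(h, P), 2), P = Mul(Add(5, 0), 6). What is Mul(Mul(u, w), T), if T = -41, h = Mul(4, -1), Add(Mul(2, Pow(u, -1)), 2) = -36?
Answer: Rational(27716, 19) ≈ 1458.7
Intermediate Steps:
u = Rational(-1, 19) (u = Mul(2, Pow(Add(-2, -36), -1)) = Mul(2, Pow(-38, -1)) = Mul(2, Rational(-1, 38)) = Rational(-1, 19) ≈ -0.052632)
h = -4
P = 30 (P = Mul(5, 6) = 30)
w = 676 (w = Pow(Add(-4, 30), 2) = Pow(26, 2) = 676)
Mul(Mul(u, w), T) = Mul(Mul(Rational(-1, 19), 676), -41) = Mul(Rational(-676, 19), -41) = Rational(27716, 19)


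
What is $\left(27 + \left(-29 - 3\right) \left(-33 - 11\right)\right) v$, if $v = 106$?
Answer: $152110$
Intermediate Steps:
$\left(27 + \left(-29 - 3\right) \left(-33 - 11\right)\right) v = \left(27 + \left(-29 - 3\right) \left(-33 - 11\right)\right) 106 = \left(27 - -1408\right) 106 = \left(27 + 1408\right) 106 = 1435 \cdot 106 = 152110$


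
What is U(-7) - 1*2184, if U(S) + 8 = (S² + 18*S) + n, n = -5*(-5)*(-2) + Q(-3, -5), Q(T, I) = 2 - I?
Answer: -2312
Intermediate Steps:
n = -43 (n = -5*(-5)*(-2) + (2 - 1*(-5)) = 25*(-2) + (2 + 5) = -50 + 7 = -43)
U(S) = -51 + S² + 18*S (U(S) = -8 + ((S² + 18*S) - 43) = -8 + (-43 + S² + 18*S) = -51 + S² + 18*S)
U(-7) - 1*2184 = (-51 + (-7)² + 18*(-7)) - 1*2184 = (-51 + 49 - 126) - 2184 = -128 - 2184 = -2312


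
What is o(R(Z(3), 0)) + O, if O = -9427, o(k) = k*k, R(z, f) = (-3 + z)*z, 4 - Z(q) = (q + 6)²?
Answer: 37936173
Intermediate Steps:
Z(q) = 4 - (6 + q)² (Z(q) = 4 - (q + 6)² = 4 - (6 + q)²)
R(z, f) = z*(-3 + z)
o(k) = k²
o(R(Z(3), 0)) + O = ((4 - (6 + 3)²)*(-3 + (4 - (6 + 3)²)))² - 9427 = ((4 - 1*9²)*(-3 + (4 - 1*9²)))² - 9427 = ((4 - 1*81)*(-3 + (4 - 1*81)))² - 9427 = ((4 - 81)*(-3 + (4 - 81)))² - 9427 = (-77*(-3 - 77))² - 9427 = (-77*(-80))² - 9427 = 6160² - 9427 = 37945600 - 9427 = 37936173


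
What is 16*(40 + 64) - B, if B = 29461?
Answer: -27797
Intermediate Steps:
16*(40 + 64) - B = 16*(40 + 64) - 1*29461 = 16*104 - 29461 = 1664 - 29461 = -27797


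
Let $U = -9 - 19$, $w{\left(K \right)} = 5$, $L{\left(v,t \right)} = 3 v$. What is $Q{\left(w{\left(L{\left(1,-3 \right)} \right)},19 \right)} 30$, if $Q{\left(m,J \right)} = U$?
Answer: $-840$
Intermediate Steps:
$U = -28$
$Q{\left(m,J \right)} = -28$
$Q{\left(w{\left(L{\left(1,-3 \right)} \right)},19 \right)} 30 = \left(-28\right) 30 = -840$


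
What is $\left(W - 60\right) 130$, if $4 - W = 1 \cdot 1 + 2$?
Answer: $-7670$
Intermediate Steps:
$W = 1$ ($W = 4 - \left(1 \cdot 1 + 2\right) = 4 - \left(1 + 2\right) = 4 - 3 = 1$)
$\left(W - 60\right) 130 = \left(1 - 60\right) 130 = \left(-59\right) 130 = -7670$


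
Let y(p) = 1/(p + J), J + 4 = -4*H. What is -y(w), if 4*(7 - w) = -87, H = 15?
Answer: 4/141 ≈ 0.028369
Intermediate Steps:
J = -64 (J = -4 - 4*15 = -4 - 60 = -64)
w = 115/4 (w = 7 - ¼*(-87) = 7 + 87/4 = 115/4 ≈ 28.750)
y(p) = 1/(-64 + p) (y(p) = 1/(p - 64) = 1/(-64 + p))
-y(w) = -1/(-64 + 115/4) = -1/(-141/4) = -1*(-4/141) = 4/141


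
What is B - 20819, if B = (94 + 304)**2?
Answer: 137585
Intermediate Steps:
B = 158404 (B = 398**2 = 158404)
B - 20819 = 158404 - 20819 = 137585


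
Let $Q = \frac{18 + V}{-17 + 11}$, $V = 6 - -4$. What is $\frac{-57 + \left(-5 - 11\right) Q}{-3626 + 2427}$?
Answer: $- \frac{53}{3597} \approx -0.014735$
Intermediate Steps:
$V = 10$ ($V = 6 + 4 = 10$)
$Q = - \frac{14}{3}$ ($Q = \frac{18 + 10}{-17 + 11} = \frac{28}{-6} = 28 \left(- \frac{1}{6}\right) = - \frac{14}{3} \approx -4.6667$)
$\frac{-57 + \left(-5 - 11\right) Q}{-3626 + 2427} = \frac{-57 + \left(-5 - 11\right) \left(- \frac{14}{3}\right)}{-3626 + 2427} = \frac{-57 - - \frac{224}{3}}{-1199} = \left(-57 + \frac{224}{3}\right) \left(- \frac{1}{1199}\right) = \frac{53}{3} \left(- \frac{1}{1199}\right) = - \frac{53}{3597}$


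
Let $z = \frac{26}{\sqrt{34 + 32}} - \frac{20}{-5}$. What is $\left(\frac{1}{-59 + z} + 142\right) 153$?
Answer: $\frac{2161176867}{99487} - \frac{1989 \sqrt{66}}{99487} \approx 21723.0$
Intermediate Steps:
$z = 4 + \frac{13 \sqrt{66}}{33}$ ($z = \frac{26}{\sqrt{66}} - -4 = 26 \frac{\sqrt{66}}{66} + 4 = \frac{13 \sqrt{66}}{33} + 4 = 4 + \frac{13 \sqrt{66}}{33} \approx 7.2004$)
$\left(\frac{1}{-59 + z} + 142\right) 153 = \left(\frac{1}{-59 + \left(4 + \frac{13 \sqrt{66}}{33}\right)} + 142\right) 153 = \left(\frac{1}{-55 + \frac{13 \sqrt{66}}{33}} + 142\right) 153 = \left(142 + \frac{1}{-55 + \frac{13 \sqrt{66}}{33}}\right) 153 = 21726 + \frac{153}{-55 + \frac{13 \sqrt{66}}{33}}$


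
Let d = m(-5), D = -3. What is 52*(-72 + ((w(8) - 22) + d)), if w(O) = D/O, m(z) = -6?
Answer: -10439/2 ≈ -5219.5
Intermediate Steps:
d = -6
w(O) = -3/O
52*(-72 + ((w(8) - 22) + d)) = 52*(-72 + ((-3/8 - 22) - 6)) = 52*(-72 + (-179/8 - 6)) = 52*(-72 - 227/8) = 52*(-803/8) = -10439/2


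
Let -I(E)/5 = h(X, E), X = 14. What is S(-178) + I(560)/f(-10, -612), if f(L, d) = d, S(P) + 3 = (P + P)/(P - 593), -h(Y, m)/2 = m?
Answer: -459607/39321 ≈ -11.689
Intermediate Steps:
h(Y, m) = -2*m
S(P) = -3 + 2*P/(-593 + P) (S(P) = -3 + (P + P)/(P - 593) = -3 + (2*P)/(-593 + P) = -3 + 2*P/(-593 + P))
I(E) = 10*E (I(E) = -(-10)*E = 10*E)
S(-178) + I(560)/f(-10, -612) = (1779 - 1*(-178))/(-593 - 178) + (10*560)/(-612) = (1779 + 178)/(-771) + 5600*(-1/612) = -1/771*1957 - 1400/153 = -1957/771 - 1400/153 = -459607/39321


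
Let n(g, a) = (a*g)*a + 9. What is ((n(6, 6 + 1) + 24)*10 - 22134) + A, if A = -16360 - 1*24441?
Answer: -59665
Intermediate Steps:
n(g, a) = 9 + g*a² (n(g, a) = g*a² + 9 = 9 + g*a²)
A = -40801 (A = -16360 - 24441 = -40801)
((n(6, 6 + 1) + 24)*10 - 22134) + A = (((9 + 6*(6 + 1)²) + 24)*10 - 22134) - 40801 = (((9 + 6*7²) + 24)*10 - 22134) - 40801 = (((9 + 6*49) + 24)*10 - 22134) - 40801 = (((9 + 294) + 24)*10 - 22134) - 40801 = ((303 + 24)*10 - 22134) - 40801 = (327*10 - 22134) - 40801 = (3270 - 22134) - 40801 = -18864 - 40801 = -59665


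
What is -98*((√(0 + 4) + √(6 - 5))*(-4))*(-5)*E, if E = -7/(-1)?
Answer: -41160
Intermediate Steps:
E = 7 (E = -7*(-1) = 7)
-98*((√(0 + 4) + √(6 - 5))*(-4))*(-5)*E = -98*((√(0 + 4) + √(6 - 5))*(-4))*(-5)*7 = -98*((√4 + √1)*(-4))*(-5)*7 = -98*((2 + 1)*(-4))*(-5)*7 = -98*(3*(-4))*(-5)*7 = -98*(-12*(-5))*7 = -5880*7 = -98*420 = -41160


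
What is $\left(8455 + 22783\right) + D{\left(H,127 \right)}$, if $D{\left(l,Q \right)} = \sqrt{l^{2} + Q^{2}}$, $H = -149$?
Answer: $31238 + \sqrt{38330} \approx 31434.0$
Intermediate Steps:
$D{\left(l,Q \right)} = \sqrt{Q^{2} + l^{2}}$
$\left(8455 + 22783\right) + D{\left(H,127 \right)} = \left(8455 + 22783\right) + \sqrt{127^{2} + \left(-149\right)^{2}} = 31238 + \sqrt{16129 + 22201} = 31238 + \sqrt{38330}$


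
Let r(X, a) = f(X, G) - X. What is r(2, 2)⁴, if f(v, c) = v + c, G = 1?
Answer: 1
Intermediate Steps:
f(v, c) = c + v
r(X, a) = 1 (r(X, a) = (1 + X) - X = 1)
r(2, 2)⁴ = 1⁴ = 1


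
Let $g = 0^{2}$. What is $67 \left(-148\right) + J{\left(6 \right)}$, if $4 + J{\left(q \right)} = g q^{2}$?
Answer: $-9920$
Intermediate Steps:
$g = 0$
$J{\left(q \right)} = -4$ ($J{\left(q \right)} = -4 + 0 q^{2} = -4 + 0 = -4$)
$67 \left(-148\right) + J{\left(6 \right)} = 67 \left(-148\right) - 4 = -9916 - 4 = -9920$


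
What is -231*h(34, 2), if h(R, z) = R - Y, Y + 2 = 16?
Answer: -4620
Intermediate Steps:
Y = 14 (Y = -2 + 16 = 14)
h(R, z) = -14 + R (h(R, z) = R - 1*14 = R - 14 = -14 + R)
-231*h(34, 2) = -231*(-14 + 34) = -231*20 = -4620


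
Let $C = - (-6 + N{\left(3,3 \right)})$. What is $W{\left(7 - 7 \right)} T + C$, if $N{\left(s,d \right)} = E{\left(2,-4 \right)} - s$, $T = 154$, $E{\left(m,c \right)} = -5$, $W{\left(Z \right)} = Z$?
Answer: $14$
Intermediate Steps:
$N{\left(s,d \right)} = -5 - s$
$C = 14$ ($C = - (-6 - 8) = \left(-1\right) \left(-14\right) = 14$)
$W{\left(7 - 7 \right)} T + C = \left(7 - 7\right) 154 + 14 = 0 \cdot 154 + 14 = 0 + 14 = 14$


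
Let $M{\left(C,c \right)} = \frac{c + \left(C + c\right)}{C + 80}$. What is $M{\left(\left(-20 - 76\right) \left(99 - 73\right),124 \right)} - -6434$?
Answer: $\frac{1943349}{302} \approx 6434.9$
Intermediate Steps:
$M{\left(C,c \right)} = \frac{C + 2 c}{80 + C}$
$M{\left(\left(-20 - 76\right) \left(99 - 73\right),124 \right)} - -6434 = \frac{\left(-20 - 76\right) \left(99 - 73\right) + 2 \cdot 124}{80 + \left(-20 - 76\right) \left(99 - 73\right)} - -6434 = \frac{\left(-96\right) 26 + 248}{80 - 2496} + 6434 = \frac{-2496 + 248}{80 - 2496} + 6434 = \frac{1}{-2416} \left(-2248\right) + 6434 = \left(- \frac{1}{2416}\right) \left(-2248\right) + 6434 = \frac{281}{302} + 6434 = \frac{1943349}{302}$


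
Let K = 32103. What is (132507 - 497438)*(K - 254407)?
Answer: 81125621024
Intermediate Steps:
(132507 - 497438)*(K - 254407) = (132507 - 497438)*(32103 - 254407) = -364931*(-222304) = 81125621024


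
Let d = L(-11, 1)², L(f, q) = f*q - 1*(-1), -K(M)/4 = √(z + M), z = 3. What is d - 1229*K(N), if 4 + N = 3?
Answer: 100 + 4916*√2 ≈ 7052.3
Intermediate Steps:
N = -1 (N = -4 + 3 = -1)
K(M) = -4*√(3 + M)
L(f, q) = 1 + f*q (L(f, q) = f*q + 1 = 1 + f*q)
d = 100 (d = (1 - 11*1)² = (1 - 11)² = (-10)² = 100)
d - 1229*K(N) = 100 - (-4916)*√(3 - 1) = 100 - (-4916)*√2 = 100 + 4916*√2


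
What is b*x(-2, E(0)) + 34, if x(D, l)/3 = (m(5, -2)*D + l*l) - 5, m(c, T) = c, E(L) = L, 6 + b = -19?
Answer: 1159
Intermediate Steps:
b = -25 (b = -6 - 19 = -25)
x(D, l) = -15 + 3*l**2 + 15*D (x(D, l) = 3*((5*D + l*l) - 5) = 3*((5*D + l**2) - 5) = 3*((l**2 + 5*D) - 5) = 3*(-5 + l**2 + 5*D) = -15 + 3*l**2 + 15*D)
b*x(-2, E(0)) + 34 = -25*(-15 + 3*0**2 + 15*(-2)) + 34 = -25*(-15 + 3*0 - 30) + 34 = -25*(-15 + 0 - 30) + 34 = -25*(-45) + 34 = 1125 + 34 = 1159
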